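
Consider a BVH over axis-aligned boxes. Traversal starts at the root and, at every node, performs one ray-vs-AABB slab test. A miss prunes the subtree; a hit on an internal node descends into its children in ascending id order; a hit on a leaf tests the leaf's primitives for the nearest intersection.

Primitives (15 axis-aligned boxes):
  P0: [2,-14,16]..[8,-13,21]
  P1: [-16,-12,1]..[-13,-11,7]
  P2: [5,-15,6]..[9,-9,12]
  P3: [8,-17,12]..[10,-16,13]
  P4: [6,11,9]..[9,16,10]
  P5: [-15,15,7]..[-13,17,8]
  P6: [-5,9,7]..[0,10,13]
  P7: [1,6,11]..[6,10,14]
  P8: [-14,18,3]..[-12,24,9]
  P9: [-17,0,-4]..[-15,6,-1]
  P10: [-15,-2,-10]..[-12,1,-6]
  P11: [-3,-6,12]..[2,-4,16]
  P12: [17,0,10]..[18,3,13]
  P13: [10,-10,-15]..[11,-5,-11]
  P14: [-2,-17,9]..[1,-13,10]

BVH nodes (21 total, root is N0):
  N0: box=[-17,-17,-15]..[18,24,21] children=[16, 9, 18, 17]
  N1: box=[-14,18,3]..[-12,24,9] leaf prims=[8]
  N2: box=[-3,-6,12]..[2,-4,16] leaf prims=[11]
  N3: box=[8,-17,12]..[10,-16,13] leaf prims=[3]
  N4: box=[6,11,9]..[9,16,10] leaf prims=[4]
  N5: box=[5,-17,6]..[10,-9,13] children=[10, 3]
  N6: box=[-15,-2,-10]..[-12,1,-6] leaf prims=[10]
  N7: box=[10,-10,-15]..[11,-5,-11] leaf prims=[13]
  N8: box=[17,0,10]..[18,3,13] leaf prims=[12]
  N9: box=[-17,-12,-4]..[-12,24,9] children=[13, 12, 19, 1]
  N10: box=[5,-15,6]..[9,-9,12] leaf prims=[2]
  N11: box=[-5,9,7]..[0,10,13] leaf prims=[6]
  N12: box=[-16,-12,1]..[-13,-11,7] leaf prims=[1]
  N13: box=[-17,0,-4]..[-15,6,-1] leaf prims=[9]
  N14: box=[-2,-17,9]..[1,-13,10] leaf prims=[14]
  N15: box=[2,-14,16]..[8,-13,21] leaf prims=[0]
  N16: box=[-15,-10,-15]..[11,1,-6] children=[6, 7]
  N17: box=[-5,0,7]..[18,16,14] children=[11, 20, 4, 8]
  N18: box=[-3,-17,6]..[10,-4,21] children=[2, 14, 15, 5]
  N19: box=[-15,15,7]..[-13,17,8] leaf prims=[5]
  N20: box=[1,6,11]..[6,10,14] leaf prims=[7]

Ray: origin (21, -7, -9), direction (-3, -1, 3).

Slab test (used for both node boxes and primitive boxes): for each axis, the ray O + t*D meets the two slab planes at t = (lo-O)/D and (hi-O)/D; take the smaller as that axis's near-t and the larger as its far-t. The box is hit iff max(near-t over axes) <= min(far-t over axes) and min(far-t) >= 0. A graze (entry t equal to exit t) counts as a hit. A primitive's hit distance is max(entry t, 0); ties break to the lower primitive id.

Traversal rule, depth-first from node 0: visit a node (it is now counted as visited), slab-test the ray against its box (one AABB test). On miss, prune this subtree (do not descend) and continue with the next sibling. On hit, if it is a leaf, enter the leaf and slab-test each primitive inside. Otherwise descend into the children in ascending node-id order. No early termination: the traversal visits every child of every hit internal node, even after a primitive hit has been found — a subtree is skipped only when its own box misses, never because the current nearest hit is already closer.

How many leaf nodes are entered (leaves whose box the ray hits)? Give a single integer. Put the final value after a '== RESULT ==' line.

Walk:
N0 x:[1,38/3] y:[-31,10] z:[-2,10] -> hit [1,10], descend [9, 16, 17, 18]
  N9 x:[11,38/3] y:[-31,5] z:[5/3,6] -> miss, prune
  N16 x:[10/3,12] y:[-8,3] z:[-2,1] -> miss, prune
  N17 x:[1,26/3] y:[-23,-7] z:[16/3,23/3] -> miss, prune
  N18 x:[11/3,8] y:[-3,10] z:[5,10] -> hit [5,8], descend [2, 5, 14, 15]
    N2 x:[19/3,8] y:[-3,-1] z:[7,25/3] -> miss, prune
    N5 x:[11/3,16/3] y:[2,10] z:[5,22/3] -> hit [5,16/3], descend [3, 10]
      N3 x:[11/3,13/3] y:[9,10] z:[7,22/3] -> miss, prune
      N10 x:[4,16/3] y:[2,8] z:[5,7] -> hit [5,16/3] leaf, test {P2@t=5}
    N14 x:[20/3,23/3] y:[6,10] z:[6,19/3] -> miss, prune
    N15 x:[13/3,19/3] y:[6,7] z:[25/3,10] -> miss, prune

11 AABB tests over nodes [0, 9, 16, 17, 18, 2, 5, 3, 10, 14, 15]; 1 leaf entered; closest P2.

== RESULT ==
1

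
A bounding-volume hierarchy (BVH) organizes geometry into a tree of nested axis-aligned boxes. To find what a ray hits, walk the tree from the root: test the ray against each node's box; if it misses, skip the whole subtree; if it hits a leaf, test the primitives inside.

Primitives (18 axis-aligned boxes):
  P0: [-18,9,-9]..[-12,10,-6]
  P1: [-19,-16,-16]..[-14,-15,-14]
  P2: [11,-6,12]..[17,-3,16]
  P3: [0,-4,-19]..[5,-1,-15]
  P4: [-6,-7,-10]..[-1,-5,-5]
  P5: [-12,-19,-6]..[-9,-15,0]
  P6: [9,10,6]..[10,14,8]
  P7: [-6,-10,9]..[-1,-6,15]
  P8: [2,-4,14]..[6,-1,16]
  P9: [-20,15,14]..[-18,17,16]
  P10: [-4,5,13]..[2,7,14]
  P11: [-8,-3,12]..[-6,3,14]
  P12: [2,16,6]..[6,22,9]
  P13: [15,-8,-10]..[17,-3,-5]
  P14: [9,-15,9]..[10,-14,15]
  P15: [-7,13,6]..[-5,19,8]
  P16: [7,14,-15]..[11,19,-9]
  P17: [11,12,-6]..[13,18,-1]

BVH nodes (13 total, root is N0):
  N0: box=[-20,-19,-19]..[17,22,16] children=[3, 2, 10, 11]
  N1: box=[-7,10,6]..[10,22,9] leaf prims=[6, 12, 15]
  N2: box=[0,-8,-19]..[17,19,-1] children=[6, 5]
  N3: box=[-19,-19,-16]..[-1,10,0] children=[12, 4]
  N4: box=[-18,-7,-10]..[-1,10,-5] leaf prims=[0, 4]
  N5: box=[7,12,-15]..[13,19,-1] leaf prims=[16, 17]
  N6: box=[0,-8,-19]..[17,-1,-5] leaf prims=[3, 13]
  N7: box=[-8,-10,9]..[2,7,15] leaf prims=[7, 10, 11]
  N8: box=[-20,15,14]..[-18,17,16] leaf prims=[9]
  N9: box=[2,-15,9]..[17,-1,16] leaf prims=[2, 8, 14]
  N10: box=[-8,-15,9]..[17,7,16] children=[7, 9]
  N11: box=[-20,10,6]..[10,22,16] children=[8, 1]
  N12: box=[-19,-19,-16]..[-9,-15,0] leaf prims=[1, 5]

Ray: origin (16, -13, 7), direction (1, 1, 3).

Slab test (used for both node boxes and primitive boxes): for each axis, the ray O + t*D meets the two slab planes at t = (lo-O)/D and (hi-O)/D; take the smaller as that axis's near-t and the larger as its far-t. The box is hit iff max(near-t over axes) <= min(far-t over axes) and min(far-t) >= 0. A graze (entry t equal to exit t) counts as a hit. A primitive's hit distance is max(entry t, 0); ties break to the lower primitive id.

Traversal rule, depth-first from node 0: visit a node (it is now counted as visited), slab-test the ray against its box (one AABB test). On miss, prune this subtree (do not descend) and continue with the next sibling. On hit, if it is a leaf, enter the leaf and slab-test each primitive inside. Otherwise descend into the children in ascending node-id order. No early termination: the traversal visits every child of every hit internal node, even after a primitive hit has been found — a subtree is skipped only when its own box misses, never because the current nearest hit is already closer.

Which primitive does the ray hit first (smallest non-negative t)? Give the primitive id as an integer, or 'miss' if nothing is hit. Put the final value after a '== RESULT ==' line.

Walk:
N0 x:[-36,1] y:[-6,35] z:[-26/3,3] -> hit [-6,1], descend [2, 3, 10, 11]
  N2 x:[-16,1] y:[5,32] z:[-26/3,-8/3] -> miss, prune
  N3 x:[-35,-17] y:[-6,23] z:[-23/3,-7/3] -> miss, prune
  N10 x:[-24,1] y:[-2,20] z:[2/3,3] -> hit [2/3,1], descend [7, 9]
    N7 x:[-24,-14] y:[3,20] z:[2/3,8/3] -> miss, prune
    N9 x:[-14,1] y:[-2,12] z:[2/3,3] -> hit [2/3,1] leaf, test {P2(miss), P8(miss), P14(miss)}
  N11 x:[-36,-6] y:[23,35] z:[-1/3,3] -> miss, prune

order=[0, 2, 3, 10, 7, 9, 11]  |boxes|=7  |leaves|=1  hit=miss

== RESULT ==
miss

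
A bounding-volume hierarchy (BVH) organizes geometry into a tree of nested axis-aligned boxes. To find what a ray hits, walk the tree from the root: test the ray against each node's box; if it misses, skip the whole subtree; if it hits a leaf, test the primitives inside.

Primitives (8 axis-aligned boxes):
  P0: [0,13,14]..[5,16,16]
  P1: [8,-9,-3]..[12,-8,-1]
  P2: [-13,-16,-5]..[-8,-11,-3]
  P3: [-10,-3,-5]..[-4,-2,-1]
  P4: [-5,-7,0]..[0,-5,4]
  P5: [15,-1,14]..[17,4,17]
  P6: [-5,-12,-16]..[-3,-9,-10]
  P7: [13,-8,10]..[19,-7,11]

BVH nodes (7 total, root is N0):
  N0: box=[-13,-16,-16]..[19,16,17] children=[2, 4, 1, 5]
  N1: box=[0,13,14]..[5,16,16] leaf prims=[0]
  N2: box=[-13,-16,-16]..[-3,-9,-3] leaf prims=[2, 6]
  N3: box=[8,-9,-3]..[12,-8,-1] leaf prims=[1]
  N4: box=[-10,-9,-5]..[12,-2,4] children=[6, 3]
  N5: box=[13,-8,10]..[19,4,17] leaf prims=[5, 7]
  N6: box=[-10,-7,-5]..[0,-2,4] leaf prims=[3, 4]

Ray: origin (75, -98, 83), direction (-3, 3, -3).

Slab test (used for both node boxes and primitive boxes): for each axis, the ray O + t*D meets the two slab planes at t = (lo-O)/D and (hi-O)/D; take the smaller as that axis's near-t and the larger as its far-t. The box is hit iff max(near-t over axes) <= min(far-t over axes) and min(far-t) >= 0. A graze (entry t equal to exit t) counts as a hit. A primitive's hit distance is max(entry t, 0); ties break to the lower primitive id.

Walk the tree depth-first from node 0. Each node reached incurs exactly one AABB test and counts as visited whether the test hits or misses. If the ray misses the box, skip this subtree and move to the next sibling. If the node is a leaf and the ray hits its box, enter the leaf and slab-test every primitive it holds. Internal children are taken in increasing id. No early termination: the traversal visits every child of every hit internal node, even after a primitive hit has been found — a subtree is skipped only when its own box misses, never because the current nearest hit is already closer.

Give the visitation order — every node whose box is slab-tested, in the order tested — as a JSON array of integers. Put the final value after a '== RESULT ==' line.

Walk:
N0 x:[56/3,88/3] y:[82/3,38] z:[22,33] -> hit [82/3,88/3], descend [1, 2, 4, 5]
  N1 x:[70/3,25] y:[37,38] z:[67/3,23] -> miss, prune
  N2 x:[26,88/3] y:[82/3,89/3] z:[86/3,33] -> hit [86/3,88/3] leaf, test {P2@t=86/3, P6(miss)}
  N4 x:[21,85/3] y:[89/3,32] z:[79/3,88/3] -> miss, prune
  N5 x:[56/3,62/3] y:[30,34] z:[22,73/3] -> miss, prune

Visited [0, 1, 2, 4, 5]. Tests: 5 box, 1 leaf. Nearest: P2.

== RESULT ==
[0, 1, 2, 4, 5]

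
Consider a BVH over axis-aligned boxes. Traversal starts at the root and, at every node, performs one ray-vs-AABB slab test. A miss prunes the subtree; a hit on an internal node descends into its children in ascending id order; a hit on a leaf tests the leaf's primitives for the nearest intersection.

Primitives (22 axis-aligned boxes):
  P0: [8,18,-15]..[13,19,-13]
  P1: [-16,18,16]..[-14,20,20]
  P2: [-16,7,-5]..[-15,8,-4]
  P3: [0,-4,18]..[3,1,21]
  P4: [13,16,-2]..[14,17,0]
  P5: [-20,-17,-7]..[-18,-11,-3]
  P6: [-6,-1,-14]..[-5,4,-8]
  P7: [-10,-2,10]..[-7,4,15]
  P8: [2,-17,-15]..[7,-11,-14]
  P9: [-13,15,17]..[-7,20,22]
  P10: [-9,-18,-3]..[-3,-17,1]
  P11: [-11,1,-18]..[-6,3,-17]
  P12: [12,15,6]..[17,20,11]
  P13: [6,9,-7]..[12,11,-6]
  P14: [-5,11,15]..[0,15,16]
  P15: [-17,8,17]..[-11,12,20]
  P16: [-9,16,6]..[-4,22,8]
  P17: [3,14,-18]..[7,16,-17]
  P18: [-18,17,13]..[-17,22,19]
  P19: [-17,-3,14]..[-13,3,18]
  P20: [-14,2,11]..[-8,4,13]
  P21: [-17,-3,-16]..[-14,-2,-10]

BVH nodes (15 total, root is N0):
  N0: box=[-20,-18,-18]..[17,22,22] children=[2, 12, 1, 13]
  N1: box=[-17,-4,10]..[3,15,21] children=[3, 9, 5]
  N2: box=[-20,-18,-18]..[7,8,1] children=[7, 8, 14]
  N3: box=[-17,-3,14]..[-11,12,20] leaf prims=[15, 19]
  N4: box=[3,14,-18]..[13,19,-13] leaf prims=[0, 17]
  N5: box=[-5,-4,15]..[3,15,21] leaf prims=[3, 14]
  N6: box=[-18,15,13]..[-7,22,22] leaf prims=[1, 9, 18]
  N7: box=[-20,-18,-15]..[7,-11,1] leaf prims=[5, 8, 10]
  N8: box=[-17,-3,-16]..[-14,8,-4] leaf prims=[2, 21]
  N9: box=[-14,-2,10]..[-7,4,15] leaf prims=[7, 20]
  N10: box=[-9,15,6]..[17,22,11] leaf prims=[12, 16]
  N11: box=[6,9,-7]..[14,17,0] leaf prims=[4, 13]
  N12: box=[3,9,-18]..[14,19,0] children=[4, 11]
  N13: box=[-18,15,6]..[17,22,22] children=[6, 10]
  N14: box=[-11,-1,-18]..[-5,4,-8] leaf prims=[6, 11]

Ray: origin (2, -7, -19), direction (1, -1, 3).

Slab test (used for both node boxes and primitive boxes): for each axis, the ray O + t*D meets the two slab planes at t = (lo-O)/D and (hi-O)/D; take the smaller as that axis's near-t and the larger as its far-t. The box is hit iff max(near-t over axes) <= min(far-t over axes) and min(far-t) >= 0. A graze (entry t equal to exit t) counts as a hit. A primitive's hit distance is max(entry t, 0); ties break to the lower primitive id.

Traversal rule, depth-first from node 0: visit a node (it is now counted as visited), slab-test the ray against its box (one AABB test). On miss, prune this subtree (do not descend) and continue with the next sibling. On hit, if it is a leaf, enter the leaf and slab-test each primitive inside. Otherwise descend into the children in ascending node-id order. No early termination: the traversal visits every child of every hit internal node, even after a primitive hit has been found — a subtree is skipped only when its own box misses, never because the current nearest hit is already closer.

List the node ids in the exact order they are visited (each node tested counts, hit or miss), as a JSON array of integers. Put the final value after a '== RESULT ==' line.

Walk:
N0 x:[-22,15] y:[-29,11] z:[1/3,41/3] -> hit [1/3,11], descend [1, 2, 12, 13]
  N1 x:[-19,1] y:[-22,-3] z:[29/3,40/3] -> miss, prune
  N2 x:[-22,5] y:[-15,11] z:[1/3,20/3] -> hit [1/3,5], descend [7, 8, 14]
    N7 x:[-22,5] y:[4,11] z:[4/3,20/3] -> hit [4,5] leaf, test {P5(miss), P8(miss), P10(miss)}
    N8 x:[-19,-16] y:[-15,-4] z:[1,5] -> miss, prune
    N14 x:[-13,-7] y:[-11,-6] z:[1/3,11/3] -> miss, prune
  N12 x:[1,12] y:[-26,-16] z:[1/3,19/3] -> miss, prune
  N13 x:[-20,15] y:[-29,-22] z:[25/3,41/3] -> miss, prune

Summary -> nodes [0, 1, 2, 7, 8, 14, 12, 13]; box-tests=8; leaf-entries=1; first=miss

== RESULT ==
[0, 1, 2, 7, 8, 14, 12, 13]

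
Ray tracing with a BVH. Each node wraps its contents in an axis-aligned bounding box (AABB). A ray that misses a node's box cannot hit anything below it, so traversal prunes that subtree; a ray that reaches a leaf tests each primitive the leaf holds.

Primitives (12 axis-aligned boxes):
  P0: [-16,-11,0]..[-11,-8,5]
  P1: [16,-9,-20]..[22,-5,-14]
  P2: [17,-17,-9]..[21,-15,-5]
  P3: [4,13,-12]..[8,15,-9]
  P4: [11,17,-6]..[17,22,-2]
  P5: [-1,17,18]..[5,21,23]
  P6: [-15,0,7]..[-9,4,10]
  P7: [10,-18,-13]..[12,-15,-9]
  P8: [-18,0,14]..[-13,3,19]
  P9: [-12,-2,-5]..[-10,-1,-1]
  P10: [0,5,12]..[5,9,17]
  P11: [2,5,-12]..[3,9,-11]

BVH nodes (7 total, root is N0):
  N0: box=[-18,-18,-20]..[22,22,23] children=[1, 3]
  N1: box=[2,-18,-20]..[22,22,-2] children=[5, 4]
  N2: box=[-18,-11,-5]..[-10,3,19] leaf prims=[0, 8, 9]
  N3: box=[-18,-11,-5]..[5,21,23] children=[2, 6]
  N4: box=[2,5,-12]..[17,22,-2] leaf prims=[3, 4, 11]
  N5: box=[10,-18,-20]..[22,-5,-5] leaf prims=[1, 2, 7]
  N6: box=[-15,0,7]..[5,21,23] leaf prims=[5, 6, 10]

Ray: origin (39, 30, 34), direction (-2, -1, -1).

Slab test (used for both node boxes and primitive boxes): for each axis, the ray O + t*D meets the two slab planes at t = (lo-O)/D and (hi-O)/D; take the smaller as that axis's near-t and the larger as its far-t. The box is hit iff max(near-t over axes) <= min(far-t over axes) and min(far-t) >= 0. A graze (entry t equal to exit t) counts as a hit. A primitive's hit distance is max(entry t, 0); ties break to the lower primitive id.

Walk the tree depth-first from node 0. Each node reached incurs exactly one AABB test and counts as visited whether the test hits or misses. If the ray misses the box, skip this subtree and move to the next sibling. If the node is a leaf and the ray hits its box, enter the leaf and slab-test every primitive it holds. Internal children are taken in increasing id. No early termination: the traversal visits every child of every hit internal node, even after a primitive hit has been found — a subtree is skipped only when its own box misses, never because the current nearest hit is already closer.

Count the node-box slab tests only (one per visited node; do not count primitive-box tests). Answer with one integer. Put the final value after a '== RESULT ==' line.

Walk:
N0 x:[17/2,57/2] y:[8,48] z:[11,54] -> hit [11,57/2], descend [1, 3]
  N1 x:[17/2,37/2] y:[8,48] z:[36,54] -> miss, prune
  N3 x:[17,57/2] y:[9,41] z:[11,39] -> hit [17,57/2], descend [2, 6]
    N2 x:[49/2,57/2] y:[27,41] z:[15,39] -> hit [27,57/2] leaf, test {P0(miss), P8(miss), P9(miss)}
    N6 x:[17,27] y:[9,30] z:[11,27] -> hit [17,27] leaf, test {P5(miss), P6@t=26, P10(miss)}

5 AABB tests over nodes [0, 1, 3, 2, 6]; 2 leaves entered; closest P6.

== RESULT ==
5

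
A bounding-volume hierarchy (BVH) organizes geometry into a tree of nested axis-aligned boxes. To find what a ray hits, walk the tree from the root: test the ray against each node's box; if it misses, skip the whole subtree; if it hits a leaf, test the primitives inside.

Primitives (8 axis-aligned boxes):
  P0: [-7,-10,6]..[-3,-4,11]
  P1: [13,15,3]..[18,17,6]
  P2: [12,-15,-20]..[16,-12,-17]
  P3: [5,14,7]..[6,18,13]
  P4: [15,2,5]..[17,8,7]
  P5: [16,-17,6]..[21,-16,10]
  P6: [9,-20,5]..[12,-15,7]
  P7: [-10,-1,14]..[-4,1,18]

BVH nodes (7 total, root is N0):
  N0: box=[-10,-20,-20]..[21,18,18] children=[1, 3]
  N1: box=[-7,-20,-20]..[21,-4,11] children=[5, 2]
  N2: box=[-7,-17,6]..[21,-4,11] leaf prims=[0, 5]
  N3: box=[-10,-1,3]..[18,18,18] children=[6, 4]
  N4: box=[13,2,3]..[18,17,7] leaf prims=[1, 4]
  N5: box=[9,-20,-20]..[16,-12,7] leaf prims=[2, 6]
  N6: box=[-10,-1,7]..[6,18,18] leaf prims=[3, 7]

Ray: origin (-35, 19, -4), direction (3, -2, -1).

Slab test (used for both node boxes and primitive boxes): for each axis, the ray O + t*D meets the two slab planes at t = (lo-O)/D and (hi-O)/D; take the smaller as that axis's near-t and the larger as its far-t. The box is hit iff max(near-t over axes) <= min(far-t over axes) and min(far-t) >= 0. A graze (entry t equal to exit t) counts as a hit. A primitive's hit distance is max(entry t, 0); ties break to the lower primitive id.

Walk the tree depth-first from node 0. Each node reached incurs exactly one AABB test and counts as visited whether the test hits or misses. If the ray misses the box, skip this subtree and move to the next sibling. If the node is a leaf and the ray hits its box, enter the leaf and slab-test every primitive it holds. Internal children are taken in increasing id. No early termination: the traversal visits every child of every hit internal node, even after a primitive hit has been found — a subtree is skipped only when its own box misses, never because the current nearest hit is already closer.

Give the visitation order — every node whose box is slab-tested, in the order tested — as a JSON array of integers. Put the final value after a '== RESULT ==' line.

Trace the traversal:
N0 x:[25/3,56/3] y:[1/2,39/2] z:[-22,16] -> hit [25/3,16], descend [1, 3]
  N1 x:[28/3,56/3] y:[23/2,39/2] z:[-15,16] -> hit [23/2,16], descend [2, 5]
    N2 x:[28/3,56/3] y:[23/2,18] z:[-15,-10] -> miss, prune
    N5 x:[44/3,17] y:[31/2,39/2] z:[-11,16] -> hit [31/2,16] leaf, test {P2@t=47/3, P6(miss)}
  N3 x:[25/3,53/3] y:[1/2,10] z:[-22,-7] -> miss, prune

order=[0, 1, 2, 5, 3]  |boxes|=5  |leaves|=1  hit=P2

== RESULT ==
[0, 1, 2, 5, 3]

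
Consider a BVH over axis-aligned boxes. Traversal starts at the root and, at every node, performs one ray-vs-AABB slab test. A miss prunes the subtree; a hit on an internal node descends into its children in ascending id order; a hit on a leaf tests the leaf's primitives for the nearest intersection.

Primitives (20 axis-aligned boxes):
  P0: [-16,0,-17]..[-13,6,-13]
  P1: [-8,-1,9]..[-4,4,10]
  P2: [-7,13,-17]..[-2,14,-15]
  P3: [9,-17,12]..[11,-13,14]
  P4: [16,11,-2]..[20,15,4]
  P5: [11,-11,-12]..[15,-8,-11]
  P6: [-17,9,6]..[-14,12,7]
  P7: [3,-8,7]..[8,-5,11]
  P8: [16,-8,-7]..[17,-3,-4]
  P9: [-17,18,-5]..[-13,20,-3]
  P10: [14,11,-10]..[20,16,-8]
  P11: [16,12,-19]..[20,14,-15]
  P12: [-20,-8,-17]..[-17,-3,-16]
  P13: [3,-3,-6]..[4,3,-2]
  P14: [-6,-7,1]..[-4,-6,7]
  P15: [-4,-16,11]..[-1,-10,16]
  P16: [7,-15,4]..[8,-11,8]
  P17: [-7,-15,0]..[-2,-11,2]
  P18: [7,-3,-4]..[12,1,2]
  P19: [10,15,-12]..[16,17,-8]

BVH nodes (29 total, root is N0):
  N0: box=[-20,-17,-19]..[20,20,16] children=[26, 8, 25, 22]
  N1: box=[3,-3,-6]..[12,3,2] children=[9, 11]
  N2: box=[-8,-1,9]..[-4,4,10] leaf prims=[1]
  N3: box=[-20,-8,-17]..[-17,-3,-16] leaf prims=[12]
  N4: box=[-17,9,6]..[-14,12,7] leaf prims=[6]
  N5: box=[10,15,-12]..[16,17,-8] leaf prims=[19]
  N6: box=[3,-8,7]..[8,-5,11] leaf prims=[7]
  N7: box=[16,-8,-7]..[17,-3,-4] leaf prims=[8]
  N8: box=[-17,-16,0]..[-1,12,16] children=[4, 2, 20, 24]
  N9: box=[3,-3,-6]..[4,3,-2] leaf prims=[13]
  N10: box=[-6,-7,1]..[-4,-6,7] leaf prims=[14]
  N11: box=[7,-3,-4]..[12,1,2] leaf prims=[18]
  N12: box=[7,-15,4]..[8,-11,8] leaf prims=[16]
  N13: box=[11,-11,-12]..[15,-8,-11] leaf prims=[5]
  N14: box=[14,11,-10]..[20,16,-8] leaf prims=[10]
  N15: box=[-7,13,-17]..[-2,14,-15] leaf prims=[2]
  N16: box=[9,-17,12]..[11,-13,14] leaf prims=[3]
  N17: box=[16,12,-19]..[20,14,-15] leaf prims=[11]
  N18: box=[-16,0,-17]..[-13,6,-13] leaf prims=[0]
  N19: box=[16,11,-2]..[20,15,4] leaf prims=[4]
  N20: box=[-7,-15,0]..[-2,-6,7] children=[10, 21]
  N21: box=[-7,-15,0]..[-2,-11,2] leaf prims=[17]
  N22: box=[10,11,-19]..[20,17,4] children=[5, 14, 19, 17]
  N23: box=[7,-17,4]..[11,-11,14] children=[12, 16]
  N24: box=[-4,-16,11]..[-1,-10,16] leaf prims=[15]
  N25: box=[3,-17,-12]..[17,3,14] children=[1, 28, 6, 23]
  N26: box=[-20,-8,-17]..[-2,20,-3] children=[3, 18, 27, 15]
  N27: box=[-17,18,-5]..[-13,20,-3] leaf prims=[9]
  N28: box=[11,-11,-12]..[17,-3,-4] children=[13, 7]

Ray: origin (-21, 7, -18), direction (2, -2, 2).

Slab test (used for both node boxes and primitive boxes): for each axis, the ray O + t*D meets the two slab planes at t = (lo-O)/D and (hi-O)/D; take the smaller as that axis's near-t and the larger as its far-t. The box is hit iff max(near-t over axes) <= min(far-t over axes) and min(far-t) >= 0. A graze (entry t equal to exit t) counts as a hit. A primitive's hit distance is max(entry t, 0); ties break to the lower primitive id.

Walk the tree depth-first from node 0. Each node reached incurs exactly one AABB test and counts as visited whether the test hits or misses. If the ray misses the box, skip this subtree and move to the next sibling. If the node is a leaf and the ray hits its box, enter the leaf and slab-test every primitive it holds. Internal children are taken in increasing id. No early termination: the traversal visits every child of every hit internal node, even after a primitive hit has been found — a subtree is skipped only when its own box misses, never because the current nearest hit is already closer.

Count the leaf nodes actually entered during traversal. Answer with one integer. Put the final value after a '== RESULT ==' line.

Trace the traversal:
N0 x:[1/2,41/2] y:[-13/2,12] z:[-1/2,17] -> hit [1/2,12], descend [8, 22, 25, 26]
  N8 x:[2,10] y:[-5/2,23/2] z:[9,17] -> hit [9,10], descend [2, 4, 20, 24]
    N2 x:[13/2,17/2] y:[3/2,4] z:[27/2,14] -> miss, prune
    N4 x:[2,7/2] y:[-5/2,-1] z:[12,25/2] -> miss, prune
    N20 x:[7,19/2] y:[13/2,11] z:[9,25/2] -> hit [9,19/2], descend [10, 21]
      N10 x:[15/2,17/2] y:[13/2,7] z:[19/2,25/2] -> miss, prune
      N21 x:[7,19/2] y:[9,11] z:[9,10] -> hit [9,19/2] leaf, test {P17@t=9}
    N24 x:[17/2,10] y:[17/2,23/2] z:[29/2,17] -> miss, prune
  N22 x:[31/2,41/2] y:[-5,-2] z:[-1/2,11] -> miss, prune
  N25 x:[12,19] y:[2,12] z:[3,16] -> hit [12,12], descend [1, 6, 23, 28]
    N1 x:[12,33/2] y:[2,5] z:[6,10] -> miss, prune
    N6 x:[12,29/2] y:[6,15/2] z:[25/2,29/2] -> miss, prune
    N23 x:[14,16] y:[9,12] z:[11,16] -> miss, prune
    N28 x:[16,19] y:[5,9] z:[3,7] -> miss, prune
  N26 x:[1/2,19/2] y:[-13/2,15/2] z:[1/2,15/2] -> hit [1/2,15/2], descend [3, 15, 18, 27]
    N3 x:[1/2,2] y:[5,15/2] z:[1/2,1] -> miss, prune
    N15 x:[7,19/2] y:[-7/2,-3] z:[1/2,3/2] -> miss, prune
    N18 x:[5/2,4] y:[1/2,7/2] z:[1/2,5/2] -> hit [5/2,5/2] leaf, test {P0@t=5/2}
    N27 x:[2,4] y:[-13/2,-11/2] z:[13/2,15/2] -> miss, prune

order=[0, 8, 2, 4, 20, 10, 21, 24, 22, 25, 1, 6, 23, 28, 26, 3, 15, 18, 27]  |boxes|=19  |leaves|=2  hit=P0

== RESULT ==
2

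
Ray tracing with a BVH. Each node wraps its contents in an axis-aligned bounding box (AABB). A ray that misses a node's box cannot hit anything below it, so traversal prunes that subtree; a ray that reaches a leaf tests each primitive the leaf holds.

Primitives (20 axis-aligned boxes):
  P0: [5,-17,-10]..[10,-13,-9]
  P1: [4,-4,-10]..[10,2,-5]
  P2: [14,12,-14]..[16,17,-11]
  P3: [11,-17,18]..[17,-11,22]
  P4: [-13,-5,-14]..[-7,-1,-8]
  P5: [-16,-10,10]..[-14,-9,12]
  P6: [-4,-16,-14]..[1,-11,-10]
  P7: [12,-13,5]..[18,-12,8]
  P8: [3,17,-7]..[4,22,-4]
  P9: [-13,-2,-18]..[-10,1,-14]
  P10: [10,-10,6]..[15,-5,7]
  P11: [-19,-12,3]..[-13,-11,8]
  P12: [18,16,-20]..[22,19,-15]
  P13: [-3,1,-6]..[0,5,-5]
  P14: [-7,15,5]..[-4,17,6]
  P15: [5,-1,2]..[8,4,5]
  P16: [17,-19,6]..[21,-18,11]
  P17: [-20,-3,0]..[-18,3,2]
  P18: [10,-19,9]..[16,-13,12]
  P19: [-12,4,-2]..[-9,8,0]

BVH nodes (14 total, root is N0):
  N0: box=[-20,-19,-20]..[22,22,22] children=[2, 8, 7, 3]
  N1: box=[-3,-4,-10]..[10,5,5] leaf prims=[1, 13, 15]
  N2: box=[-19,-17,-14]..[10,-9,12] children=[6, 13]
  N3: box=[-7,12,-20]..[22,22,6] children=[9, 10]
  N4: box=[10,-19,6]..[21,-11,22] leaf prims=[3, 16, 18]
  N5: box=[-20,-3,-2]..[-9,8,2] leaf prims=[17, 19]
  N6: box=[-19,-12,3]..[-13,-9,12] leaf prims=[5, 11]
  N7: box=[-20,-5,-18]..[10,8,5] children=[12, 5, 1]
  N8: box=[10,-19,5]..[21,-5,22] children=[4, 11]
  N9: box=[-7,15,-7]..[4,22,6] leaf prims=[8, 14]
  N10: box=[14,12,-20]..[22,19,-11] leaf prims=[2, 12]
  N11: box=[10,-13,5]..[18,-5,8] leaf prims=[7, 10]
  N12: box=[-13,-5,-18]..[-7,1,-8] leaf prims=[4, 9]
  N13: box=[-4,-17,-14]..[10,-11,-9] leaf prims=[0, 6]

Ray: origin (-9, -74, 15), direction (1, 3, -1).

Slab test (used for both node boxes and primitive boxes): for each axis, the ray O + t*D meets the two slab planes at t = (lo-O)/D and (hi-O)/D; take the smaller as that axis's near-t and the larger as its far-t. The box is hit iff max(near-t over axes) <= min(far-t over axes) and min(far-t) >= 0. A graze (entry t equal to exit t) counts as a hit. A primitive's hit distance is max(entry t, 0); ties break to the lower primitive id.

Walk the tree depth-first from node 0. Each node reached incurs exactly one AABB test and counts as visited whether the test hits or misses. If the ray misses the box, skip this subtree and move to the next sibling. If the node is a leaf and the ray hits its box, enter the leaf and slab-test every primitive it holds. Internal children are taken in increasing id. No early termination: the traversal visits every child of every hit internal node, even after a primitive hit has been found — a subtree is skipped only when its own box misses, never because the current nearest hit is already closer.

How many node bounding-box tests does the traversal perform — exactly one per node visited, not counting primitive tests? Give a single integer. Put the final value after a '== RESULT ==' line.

Trace the traversal:
N0 x:[-11,31] y:[55/3,32] z:[-7,35] -> hit [55/3,31], descend [2, 3, 7, 8]
  N2 x:[-10,19] y:[19,65/3] z:[3,29] -> hit [19,19], descend [6, 13]
    N6 x:[-10,-4] y:[62/3,65/3] z:[3,12] -> miss, prune
    N13 x:[5,19] y:[19,21] z:[24,29] -> miss, prune
  N3 x:[2,31] y:[86/3,32] z:[9,35] -> hit [86/3,31], descend [9, 10]
    N9 x:[2,13] y:[89/3,32] z:[9,22] -> miss, prune
    N10 x:[23,31] y:[86/3,31] z:[26,35] -> hit [86/3,31] leaf, test {P2(miss), P12@t=30}
  N7 x:[-11,19] y:[23,82/3] z:[10,33] -> miss, prune
  N8 x:[19,30] y:[55/3,23] z:[-7,10] -> miss, prune

order=[0, 2, 6, 13, 3, 9, 10, 7, 8]  |boxes|=9  |leaves|=1  hit=P12

== RESULT ==
9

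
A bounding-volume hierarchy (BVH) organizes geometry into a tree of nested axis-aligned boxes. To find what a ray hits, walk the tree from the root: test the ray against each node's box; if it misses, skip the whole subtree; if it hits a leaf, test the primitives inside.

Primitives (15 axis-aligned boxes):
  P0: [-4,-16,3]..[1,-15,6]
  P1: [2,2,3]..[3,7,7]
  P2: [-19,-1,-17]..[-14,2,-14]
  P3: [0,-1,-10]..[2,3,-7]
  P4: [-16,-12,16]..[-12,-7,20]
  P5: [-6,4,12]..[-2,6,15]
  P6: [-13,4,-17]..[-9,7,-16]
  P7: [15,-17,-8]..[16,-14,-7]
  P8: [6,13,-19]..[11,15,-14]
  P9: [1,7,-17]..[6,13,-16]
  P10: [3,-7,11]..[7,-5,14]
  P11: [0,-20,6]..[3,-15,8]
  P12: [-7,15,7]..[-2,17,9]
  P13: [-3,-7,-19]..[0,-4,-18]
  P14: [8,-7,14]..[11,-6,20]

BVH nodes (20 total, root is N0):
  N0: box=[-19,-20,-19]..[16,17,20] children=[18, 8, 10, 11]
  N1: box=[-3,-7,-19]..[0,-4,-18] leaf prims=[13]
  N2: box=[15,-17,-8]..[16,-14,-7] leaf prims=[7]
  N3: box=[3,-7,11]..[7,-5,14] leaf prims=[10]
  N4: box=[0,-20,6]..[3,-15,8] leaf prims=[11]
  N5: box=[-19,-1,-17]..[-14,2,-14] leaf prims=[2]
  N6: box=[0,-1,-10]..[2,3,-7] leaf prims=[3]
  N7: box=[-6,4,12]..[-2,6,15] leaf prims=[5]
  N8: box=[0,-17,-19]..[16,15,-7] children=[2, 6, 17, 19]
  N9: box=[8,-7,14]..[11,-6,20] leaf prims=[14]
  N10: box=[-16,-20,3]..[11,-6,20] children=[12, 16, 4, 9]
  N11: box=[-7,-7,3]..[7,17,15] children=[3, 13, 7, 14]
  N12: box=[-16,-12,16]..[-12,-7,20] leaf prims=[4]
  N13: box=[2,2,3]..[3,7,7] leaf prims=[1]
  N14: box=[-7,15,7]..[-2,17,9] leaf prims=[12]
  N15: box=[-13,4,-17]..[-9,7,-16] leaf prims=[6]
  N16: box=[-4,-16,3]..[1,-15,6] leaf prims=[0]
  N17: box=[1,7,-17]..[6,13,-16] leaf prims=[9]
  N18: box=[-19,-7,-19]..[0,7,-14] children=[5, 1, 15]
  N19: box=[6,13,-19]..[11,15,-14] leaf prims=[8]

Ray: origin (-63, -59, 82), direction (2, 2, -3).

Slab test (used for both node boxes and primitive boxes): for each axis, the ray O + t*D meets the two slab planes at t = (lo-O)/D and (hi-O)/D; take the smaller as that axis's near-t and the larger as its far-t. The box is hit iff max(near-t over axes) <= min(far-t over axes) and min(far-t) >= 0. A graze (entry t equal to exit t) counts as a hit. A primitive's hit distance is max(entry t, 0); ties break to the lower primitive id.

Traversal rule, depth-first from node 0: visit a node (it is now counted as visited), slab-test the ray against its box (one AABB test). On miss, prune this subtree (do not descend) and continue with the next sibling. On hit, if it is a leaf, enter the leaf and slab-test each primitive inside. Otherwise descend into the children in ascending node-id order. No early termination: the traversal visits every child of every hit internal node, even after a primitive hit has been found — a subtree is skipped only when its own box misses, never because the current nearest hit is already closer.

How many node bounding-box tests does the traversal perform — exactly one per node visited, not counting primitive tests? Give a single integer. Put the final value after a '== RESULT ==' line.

Trace the traversal:
N0 x:[22,79/2] y:[39/2,38] z:[62/3,101/3] -> hit [22,101/3], descend [8, 10, 11, 18]
  N8 x:[63/2,79/2] y:[21,37] z:[89/3,101/3] -> hit [63/2,101/3], descend [2, 6, 17, 19]
    N2 x:[39,79/2] y:[21,45/2] z:[89/3,30] -> miss, prune
    N6 x:[63/2,65/2] y:[29,31] z:[89/3,92/3] -> miss, prune
    N17 x:[32,69/2] y:[33,36] z:[98/3,33] -> hit [33,33] leaf, test {P9@t=33}
    N19 x:[69/2,37] y:[36,37] z:[32,101/3] -> miss, prune
  N10 x:[47/2,37] y:[39/2,53/2] z:[62/3,79/3] -> hit [47/2,79/3], descend [4, 9, 12, 16]
    N4 x:[63/2,33] y:[39/2,22] z:[74/3,76/3] -> miss, prune
    N9 x:[71/2,37] y:[26,53/2] z:[62/3,68/3] -> miss, prune
    N12 x:[47/2,51/2] y:[47/2,26] z:[62/3,22] -> miss, prune
    N16 x:[59/2,32] y:[43/2,22] z:[76/3,79/3] -> miss, prune
  N11 x:[28,35] y:[26,38] z:[67/3,79/3] -> miss, prune
  N18 x:[22,63/2] y:[26,33] z:[32,101/3] -> miss, prune

Summary -> nodes [0, 8, 2, 6, 17, 19, 10, 4, 9, 12, 16, 11, 18]; box-tests=13; leaf-entries=1; first=P9

== RESULT ==
13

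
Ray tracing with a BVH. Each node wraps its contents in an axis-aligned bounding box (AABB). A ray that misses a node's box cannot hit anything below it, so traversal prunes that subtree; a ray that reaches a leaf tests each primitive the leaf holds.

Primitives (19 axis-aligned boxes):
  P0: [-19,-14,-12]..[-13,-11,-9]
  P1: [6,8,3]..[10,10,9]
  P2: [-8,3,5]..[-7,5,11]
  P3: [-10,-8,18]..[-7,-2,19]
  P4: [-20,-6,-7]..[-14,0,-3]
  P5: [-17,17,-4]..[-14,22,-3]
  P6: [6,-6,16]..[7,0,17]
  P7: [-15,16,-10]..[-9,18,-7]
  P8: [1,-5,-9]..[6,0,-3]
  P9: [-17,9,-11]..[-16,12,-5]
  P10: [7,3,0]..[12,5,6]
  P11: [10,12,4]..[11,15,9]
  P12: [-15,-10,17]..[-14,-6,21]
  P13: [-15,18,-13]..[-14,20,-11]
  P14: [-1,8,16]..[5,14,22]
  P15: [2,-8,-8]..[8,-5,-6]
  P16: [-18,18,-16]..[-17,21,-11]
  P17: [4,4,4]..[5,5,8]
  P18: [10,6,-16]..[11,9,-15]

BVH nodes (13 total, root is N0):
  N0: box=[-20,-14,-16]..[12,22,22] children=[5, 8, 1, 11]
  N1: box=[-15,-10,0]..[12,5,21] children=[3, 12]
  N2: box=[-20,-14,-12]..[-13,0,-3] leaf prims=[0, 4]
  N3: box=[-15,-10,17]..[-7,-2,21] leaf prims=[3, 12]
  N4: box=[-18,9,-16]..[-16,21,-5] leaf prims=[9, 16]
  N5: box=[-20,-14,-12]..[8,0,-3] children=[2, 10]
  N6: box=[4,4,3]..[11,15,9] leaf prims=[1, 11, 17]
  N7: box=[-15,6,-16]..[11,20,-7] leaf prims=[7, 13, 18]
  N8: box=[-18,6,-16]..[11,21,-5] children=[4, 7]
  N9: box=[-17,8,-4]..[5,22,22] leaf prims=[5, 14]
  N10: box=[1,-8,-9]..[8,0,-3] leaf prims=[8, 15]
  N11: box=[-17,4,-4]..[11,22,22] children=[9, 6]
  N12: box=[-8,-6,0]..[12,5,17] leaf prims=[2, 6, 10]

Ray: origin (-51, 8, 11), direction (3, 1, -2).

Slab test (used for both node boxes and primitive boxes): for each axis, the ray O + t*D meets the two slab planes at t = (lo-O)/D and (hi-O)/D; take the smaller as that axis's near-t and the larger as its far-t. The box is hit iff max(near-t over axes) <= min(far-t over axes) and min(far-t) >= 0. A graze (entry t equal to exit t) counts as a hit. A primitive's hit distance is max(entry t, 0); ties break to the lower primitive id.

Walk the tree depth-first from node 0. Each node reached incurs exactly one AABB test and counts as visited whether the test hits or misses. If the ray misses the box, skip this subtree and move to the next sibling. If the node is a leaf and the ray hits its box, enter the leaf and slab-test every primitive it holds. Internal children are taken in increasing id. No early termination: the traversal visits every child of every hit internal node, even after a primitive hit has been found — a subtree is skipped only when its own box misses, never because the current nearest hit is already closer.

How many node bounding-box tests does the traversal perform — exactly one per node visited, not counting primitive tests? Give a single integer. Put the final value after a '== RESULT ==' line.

Trace the traversal:
N0 x:[31/3,21] y:[-22,14] z:[-11/2,27/2] -> hit [31/3,27/2], descend [1, 5, 8, 11]
  N1 x:[12,21] y:[-18,-3] z:[-5,11/2] -> miss, prune
  N5 x:[31/3,59/3] y:[-22,-8] z:[7,23/2] -> miss, prune
  N8 x:[11,62/3] y:[-2,13] z:[8,27/2] -> hit [11,13], descend [4, 7]
    N4 x:[11,35/3] y:[1,13] z:[8,27/2] -> hit [11,35/3] leaf, test {P9(miss), P16@t=11}
    N7 x:[12,62/3] y:[-2,12] z:[9,27/2] -> hit [12,12] leaf, test {P7(miss), P13@t=12, P18(miss)}
  N11 x:[34/3,62/3] y:[-4,14] z:[-11/2,15/2] -> miss, prune

order=[0, 1, 5, 8, 4, 7, 11]  |boxes|=7  |leaves|=2  hit=P16

== RESULT ==
7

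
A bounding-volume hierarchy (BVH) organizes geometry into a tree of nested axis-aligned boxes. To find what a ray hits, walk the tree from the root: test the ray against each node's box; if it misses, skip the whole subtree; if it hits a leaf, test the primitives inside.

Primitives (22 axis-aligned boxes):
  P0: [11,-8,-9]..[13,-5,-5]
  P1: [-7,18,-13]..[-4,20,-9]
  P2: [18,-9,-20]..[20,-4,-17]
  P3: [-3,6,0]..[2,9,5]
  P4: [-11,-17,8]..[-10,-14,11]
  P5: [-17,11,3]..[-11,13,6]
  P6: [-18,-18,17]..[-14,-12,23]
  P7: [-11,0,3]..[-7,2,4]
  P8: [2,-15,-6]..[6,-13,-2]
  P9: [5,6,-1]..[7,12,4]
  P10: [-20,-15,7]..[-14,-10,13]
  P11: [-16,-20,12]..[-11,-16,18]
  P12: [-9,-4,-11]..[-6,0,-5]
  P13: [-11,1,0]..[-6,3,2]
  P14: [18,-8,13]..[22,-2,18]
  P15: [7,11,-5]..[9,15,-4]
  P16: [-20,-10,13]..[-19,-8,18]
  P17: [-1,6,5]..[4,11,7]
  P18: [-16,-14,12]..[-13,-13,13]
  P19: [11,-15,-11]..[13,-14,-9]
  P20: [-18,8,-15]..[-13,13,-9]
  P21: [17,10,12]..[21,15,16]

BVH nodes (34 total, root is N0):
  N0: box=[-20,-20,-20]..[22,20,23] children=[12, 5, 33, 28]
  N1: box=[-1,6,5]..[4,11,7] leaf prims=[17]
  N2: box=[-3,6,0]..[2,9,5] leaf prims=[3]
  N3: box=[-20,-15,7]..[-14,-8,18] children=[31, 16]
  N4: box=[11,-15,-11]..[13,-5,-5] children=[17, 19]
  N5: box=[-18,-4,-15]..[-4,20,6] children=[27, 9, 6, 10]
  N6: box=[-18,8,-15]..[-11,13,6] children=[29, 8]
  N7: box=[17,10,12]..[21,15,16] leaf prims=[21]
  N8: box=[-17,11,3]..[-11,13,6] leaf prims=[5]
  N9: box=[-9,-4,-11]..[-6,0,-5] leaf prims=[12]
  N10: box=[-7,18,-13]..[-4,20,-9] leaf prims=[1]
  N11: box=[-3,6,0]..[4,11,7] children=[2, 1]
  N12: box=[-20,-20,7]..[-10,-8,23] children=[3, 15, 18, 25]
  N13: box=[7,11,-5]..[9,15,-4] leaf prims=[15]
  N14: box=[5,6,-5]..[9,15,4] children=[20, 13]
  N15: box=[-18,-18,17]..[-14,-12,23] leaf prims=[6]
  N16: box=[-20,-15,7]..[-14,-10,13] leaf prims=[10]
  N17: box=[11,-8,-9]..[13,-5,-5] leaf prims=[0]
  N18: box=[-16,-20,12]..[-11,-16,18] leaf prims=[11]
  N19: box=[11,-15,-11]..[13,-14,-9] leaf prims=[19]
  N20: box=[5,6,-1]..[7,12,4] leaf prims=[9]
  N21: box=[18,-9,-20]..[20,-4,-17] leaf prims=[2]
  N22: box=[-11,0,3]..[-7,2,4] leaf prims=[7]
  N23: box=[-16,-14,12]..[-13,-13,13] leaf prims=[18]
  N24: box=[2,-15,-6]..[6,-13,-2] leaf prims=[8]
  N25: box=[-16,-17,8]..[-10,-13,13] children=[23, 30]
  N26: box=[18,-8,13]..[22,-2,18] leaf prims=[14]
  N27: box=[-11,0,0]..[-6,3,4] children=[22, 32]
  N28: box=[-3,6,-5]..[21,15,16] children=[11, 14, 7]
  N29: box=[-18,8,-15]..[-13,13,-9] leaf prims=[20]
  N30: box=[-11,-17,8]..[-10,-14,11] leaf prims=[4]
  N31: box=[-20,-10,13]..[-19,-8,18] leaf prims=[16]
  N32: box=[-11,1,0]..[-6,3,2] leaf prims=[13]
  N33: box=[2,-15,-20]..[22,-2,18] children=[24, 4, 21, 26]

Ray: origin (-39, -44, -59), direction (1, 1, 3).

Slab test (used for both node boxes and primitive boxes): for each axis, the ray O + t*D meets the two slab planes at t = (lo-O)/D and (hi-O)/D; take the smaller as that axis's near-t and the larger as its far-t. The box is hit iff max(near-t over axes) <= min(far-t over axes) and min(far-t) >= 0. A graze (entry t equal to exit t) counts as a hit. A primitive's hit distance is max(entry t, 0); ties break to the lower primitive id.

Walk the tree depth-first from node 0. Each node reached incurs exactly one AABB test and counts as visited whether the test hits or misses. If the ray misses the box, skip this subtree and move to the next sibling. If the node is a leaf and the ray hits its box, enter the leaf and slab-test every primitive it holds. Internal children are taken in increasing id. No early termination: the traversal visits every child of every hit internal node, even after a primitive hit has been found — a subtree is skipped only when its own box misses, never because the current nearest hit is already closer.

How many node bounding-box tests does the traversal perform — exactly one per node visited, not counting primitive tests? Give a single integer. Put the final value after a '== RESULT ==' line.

Walk:
N0 x:[19,61] y:[24,64] z:[13,82/3] -> hit [24,82/3], descend [5, 12, 28, 33]
  N5 x:[21,35] y:[40,64] z:[44/3,65/3] -> miss, prune
  N12 x:[19,29] y:[24,36] z:[22,82/3] -> hit [24,82/3], descend [3, 15, 18, 25]
    N3 x:[19,25] y:[29,36] z:[22,77/3] -> miss, prune
    N15 x:[21,25] y:[26,32] z:[76/3,82/3] -> miss, prune
    N18 x:[23,28] y:[24,28] z:[71/3,77/3] -> hit [24,77/3] leaf, test {P11@t=24}
    N25 x:[23,29] y:[27,31] z:[67/3,24] -> miss, prune
  N28 x:[36,60] y:[50,59] z:[18,25] -> miss, prune
  N33 x:[41,61] y:[29,42] z:[13,77/3] -> miss, prune

Summary -> nodes [0, 5, 12, 3, 15, 18, 25, 28, 33]; box-tests=9; leaf-entries=1; first=P11

== RESULT ==
9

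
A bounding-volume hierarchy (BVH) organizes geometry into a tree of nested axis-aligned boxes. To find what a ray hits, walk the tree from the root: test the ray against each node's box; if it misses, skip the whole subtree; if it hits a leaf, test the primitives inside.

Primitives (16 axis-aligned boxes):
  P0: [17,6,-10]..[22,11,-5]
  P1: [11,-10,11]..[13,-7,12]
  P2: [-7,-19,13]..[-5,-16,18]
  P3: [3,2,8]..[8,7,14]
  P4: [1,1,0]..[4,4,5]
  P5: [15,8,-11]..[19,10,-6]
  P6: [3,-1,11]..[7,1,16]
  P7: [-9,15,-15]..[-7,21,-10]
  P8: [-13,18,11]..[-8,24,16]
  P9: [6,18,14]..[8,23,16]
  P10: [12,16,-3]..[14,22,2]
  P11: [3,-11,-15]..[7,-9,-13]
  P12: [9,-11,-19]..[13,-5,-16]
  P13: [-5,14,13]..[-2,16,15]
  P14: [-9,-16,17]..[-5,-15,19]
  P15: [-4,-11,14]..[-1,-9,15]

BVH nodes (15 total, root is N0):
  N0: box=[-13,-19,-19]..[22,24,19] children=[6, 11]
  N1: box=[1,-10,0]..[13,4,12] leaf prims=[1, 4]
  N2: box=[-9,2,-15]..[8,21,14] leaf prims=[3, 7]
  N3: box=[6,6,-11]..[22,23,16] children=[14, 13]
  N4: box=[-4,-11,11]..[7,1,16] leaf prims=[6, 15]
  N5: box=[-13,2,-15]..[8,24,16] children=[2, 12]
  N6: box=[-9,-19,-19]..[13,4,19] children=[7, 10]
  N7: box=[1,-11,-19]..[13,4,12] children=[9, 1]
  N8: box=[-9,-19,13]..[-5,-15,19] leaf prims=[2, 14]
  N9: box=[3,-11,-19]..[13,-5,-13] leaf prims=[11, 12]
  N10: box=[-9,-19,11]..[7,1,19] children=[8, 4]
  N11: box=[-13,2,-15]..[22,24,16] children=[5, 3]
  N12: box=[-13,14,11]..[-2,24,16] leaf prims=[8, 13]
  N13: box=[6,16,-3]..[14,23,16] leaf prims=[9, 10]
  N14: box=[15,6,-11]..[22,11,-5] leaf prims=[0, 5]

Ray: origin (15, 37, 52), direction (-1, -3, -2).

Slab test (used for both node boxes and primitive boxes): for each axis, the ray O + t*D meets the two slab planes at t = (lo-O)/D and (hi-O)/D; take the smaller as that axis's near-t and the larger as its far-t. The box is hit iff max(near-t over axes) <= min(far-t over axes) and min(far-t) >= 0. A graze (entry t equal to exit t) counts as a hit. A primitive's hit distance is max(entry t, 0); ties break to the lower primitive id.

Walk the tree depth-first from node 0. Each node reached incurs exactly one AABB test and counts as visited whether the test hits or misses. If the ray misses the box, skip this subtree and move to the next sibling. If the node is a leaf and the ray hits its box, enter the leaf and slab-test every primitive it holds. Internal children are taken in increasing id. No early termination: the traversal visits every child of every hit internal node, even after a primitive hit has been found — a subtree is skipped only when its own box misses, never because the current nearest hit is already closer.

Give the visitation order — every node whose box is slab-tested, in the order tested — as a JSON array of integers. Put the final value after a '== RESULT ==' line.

Walk:
N0 x:[-7,28] y:[13/3,56/3] z:[33/2,71/2] -> hit [33/2,56/3], descend [6, 11]
  N6 x:[2,24] y:[11,56/3] z:[33/2,71/2] -> hit [33/2,56/3], descend [7, 10]
    N7 x:[2,14] y:[11,16] z:[20,71/2] -> miss, prune
    N10 x:[8,24] y:[12,56/3] z:[33/2,41/2] -> hit [33/2,56/3], descend [4, 8]
      N4 x:[8,19] y:[12,16] z:[18,41/2] -> miss, prune
      N8 x:[20,24] y:[52/3,56/3] z:[33/2,39/2] -> miss, prune
  N11 x:[-7,28] y:[13/3,35/3] z:[18,67/2] -> miss, prune

7 AABB tests over nodes [0, 6, 7, 10, 4, 8, 11]; 0 leaves entered; closest miss.

== RESULT ==
[0, 6, 7, 10, 4, 8, 11]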